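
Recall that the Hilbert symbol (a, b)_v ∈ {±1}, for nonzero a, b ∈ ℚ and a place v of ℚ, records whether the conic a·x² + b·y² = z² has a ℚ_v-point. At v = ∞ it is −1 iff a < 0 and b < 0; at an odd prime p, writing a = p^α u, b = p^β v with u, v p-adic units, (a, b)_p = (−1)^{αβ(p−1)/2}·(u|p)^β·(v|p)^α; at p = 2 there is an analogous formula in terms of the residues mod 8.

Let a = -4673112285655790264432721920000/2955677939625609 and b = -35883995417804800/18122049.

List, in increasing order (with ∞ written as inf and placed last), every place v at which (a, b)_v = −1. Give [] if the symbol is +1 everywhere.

[19, inf]

Mod squares: a ≡ -177422, b ≡ -7. Check v ∈ {∞, 2, 3, 5, 7, 11, 19, 23, 29, 43}.
v=43: a=43^-4·(≡7), b=43^-2·(≡24) mod 43; (7|43)=-1, (24|43)=+1; (−1)^{-4·-2·21}·(-1)^-2·(+1)^-4 = +1.
v=5: a=5^4·(≡2), b=5^2·(≡2) mod 5; (2|5)=-1, (2|5)=-1; (−1)^{4·2·2}·(-1)^2·(-1)^4 = +1.
v=∞: -177422 < 0 and -7 < 0  ⇒  (a,b)_∞ = -1.
v=7: a=7^3·(≡4), b=7^1·(≡6) mod 7; (4|7)=+1, (6|7)=-1; (−1)^{3·1·3}·(+1)^1·(-1)^3 = +1.
v=11: a=11^-4·(≡2), b=11^-2·(≡5) mod 11; (2|11)=-1, (5|11)=+1; (−1)^{-4·-2·5}·(-1)^-2·(+1)^-4 = +1.
v=19: a=19^3·(≡12), b=19^2·(≡18) mod 19; (12|19)=-1, (18|19)=-1; (−1)^{3·2·9}·(-1)^2·(-1)^3 = -1.
v=2: v_2(a)=53, v_2(b)=30; units ≡ 1, 1 (mod 8); ε·ε+αω+βω = 0·0+53·0+30·0 ≡ 0  ⇒  (a,b)_2 = +1.
v=29: a=29^1·(≡23), b=29^0·(≡6) mod 29; (23|29)=+1, (6|29)=+1; (−1)^{1·0·14}·(+1)^0·(+1)^1 = +1.
v=3: a=3^-10·(≡1), b=3^-4·(≡2) mod 3; (1|3)=+1, (2|3)=-1; (−1)^{-10·-4·1}·(+1)^-4·(-1)^-10 = +1.
v=23: a=23^3·(≡10), b=23^2·(≡16) mod 23; (10|23)=-1, (16|23)=+1; (−1)^{3·2·11}·(-1)^2·(+1)^3 = +1.
|Ram(-177422, -7)| = 2, even; anisotropic at {19, ∞}.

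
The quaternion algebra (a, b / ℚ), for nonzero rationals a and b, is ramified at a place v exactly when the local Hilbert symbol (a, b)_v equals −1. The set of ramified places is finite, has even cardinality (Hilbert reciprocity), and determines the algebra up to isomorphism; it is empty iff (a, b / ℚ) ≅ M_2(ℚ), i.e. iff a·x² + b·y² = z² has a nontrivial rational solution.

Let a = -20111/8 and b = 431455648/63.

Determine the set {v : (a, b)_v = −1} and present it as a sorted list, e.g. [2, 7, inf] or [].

[2, 7]

Mod squares: a ≡ -238, b ≡ 3094. Check v ∈ {∞, 2, 3, 7, 13, 17, 19}.
v=3: a=3^0·(≡2), b=3^-2·(≡1) mod 3; (2|3)=-1, (1|3)=+1; (−1)^{0·-2·1}·(-1)^-2·(+1)^0 = +1.
v=∞: -238 < 0 and 3094 > 0  ⇒  (a,b)_∞ = +1.
v=13: a=13^2·(≡3), b=13^3·(≡10) mod 13; (3|13)=+1, (10|13)=+1; (−1)^{2·3·6}·(+1)^3·(+1)^2 = +1.
v=2: v_2(a)=-3, v_2(b)=5; units ≡ 1, 3 (mod 8); ε·ε+αω+βω = 0·1+-3·1+5·0 ≡ 1  ⇒  (a,b)_2 = -1.
v=19: a=19^0·(≡6), b=19^2·(≡5) mod 19; (6|19)=+1, (5|19)=+1; (−1)^{0·2·9}·(+1)^2·(+1)^0 = +1.
v=17: a=17^1·(≡3), b=17^1·(≡3) mod 17; (3|17)=-1, (3|17)=-1; (−1)^{1·1·8}·(-1)^1·(-1)^1 = +1.
v=7: a=7^1·(≡4), b=7^-1·(≡4) mod 7; (4|7)=+1, (4|7)=+1; (−1)^{1·-1·3}·(+1)^-1·(+1)^1 = -1.
(-238, 3094 / ℚ) ramifies at {2, 7}: a division algebra.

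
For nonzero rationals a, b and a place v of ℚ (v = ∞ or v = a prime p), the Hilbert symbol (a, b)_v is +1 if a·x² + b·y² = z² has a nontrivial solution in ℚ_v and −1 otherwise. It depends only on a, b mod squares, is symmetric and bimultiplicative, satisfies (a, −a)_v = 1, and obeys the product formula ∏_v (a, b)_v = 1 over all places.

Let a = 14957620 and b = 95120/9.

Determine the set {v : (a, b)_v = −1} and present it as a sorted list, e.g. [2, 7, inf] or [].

Mod squares: a ≡ 3739405, b ≡ 5945. Check v ∈ {∞, 2, 3, 5, 17, 29, 37, 41}.
v=17: a=17^1·(≡8), b=17^0·(≡10) mod 17; (8|17)=+1, (10|17)=-1; (−1)^{1·0·8}·(+1)^0·(-1)^1 = -1.
v=2: v_2(a)=2, v_2(b)=4; units ≡ 5, 1 (mod 8); ε·ε+αω+βω = 0·0+2·0+4·1 ≡ 0  ⇒  (a,b)_2 = +1.
v=41: a=41^1·(≡2), b=41^1·(≡30) mod 41; (2|41)=+1, (30|41)=-1; (−1)^{1·1·20}·(+1)^1·(-1)^1 = -1.
v=37: a=37^1·(≡35), b=37^0·(≡28) mod 37; (35|37)=-1, (28|37)=+1; (−1)^{1·0·18}·(-1)^0·(+1)^1 = +1.
v=3: a=3^0·(≡1), b=3^-2·(≡2) mod 3; (1|3)=+1, (2|3)=-1; (−1)^{0·-2·1}·(+1)^-2·(-1)^0 = +1.
v=5: a=5^1·(≡4), b=5^1·(≡1) mod 5; (4|5)=+1, (1|5)=+1; (−1)^{1·1·2}·(+1)^1·(+1)^1 = +1.
v=29: a=29^1·(≡15), b=29^1·(≡10) mod 29; (15|29)=-1, (10|29)=-1; (−1)^{1·1·14}·(-1)^1·(-1)^1 = +1.
v=∞: 3739405 > 0 and 5945 > 0  ⇒  (a,b)_∞ = +1.
Ram(3739405, 5945) = {17, 41}; no ℚ_17-point on the conic.

[17, 41]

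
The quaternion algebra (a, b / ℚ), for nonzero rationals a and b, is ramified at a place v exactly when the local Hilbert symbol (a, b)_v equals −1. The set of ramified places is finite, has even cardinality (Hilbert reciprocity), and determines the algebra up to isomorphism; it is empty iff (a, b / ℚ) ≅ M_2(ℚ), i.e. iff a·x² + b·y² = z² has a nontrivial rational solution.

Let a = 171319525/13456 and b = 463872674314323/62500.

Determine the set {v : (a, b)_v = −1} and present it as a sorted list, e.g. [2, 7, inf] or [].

[23, 43]

(a, b) ≡ (40549, 43) mod (ℚ^×)²; places V = {2, 3, 5, 13, 23, 29, 41, 43, ∞}.
(a,b)_43: α=1, u≡11; β=3, v≡23 (mod 43); (11|43)=+1, (23|43)=+1; sign (−1)^1·+1^3·+1^1 = -1.
(a,b)_41: α=1, u≡32; β=2, v≡39 (mod 41); (32|41)=+1, (39|41)=+1; sign (−1)^0·+1^2·+1^1 = +1.
(a,b)_3: α=0, u≡1; β=8, v≡1 (mod 3); (1|3)=+1, (1|3)=+1; sign (−1)^0·+1^8·+1^0 = +1.
(a,b)_2: α=-4, β=-2; u≡5, v≡3 (mod 8); ε(u)ε(v)=0·1, αω(v)=-4·1, βω(u)=-2·1; sum ≡ 0  ⇒  +1.
(a,b)_13: α=2, u≡11; β=0, v≡3 (mod 13); (11|13)=-1, (3|13)=+1; sign (−1)^0·-1^0·+1^2 = +1.
(a,b)_29: α=-2, u≡16; β=0, v≡15 (mod 29); (16|29)=+1, (15|29)=-1; sign (−1)^0·+1^0·-1^-2 = +1.
(a,b)_∞: sgn(40549)=+, sgn(43)=+, so +1.
(a,b)_23: α=1, u≡10; β=2, v≡10 (mod 23); (10|23)=-1, (10|23)=-1; sign (−1)^0·-1^2·-1^1 = -1.
(a,b)_5: α=2, u≡1; β=-6, v≡2 (mod 5); (1|5)=+1, (2|5)=-1; sign (−1)^0·+1^-6·-1^2 = +1.
|Ram(40549, 43)| = 2, even; anisotropic at {23, 43}.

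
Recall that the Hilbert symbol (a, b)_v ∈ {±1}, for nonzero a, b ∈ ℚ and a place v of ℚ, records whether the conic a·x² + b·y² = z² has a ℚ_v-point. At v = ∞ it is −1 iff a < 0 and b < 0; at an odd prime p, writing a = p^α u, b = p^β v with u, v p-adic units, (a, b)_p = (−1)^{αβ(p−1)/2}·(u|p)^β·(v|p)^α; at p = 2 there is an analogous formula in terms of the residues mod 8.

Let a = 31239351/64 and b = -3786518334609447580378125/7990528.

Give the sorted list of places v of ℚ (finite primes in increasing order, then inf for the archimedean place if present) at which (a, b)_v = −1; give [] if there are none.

Mod squares: a ≡ 385671, b ≡ -642785. Check v ∈ {∞, 2, 3, 5, 7, 11, 13, 19, 23, 29, 31}.
v=31: a=31^1·(≡2), b=31^3·(≡18) mod 31; (2|31)=+1, (18|31)=+1; (−1)^{1·3·15}·(+1)^3·(+1)^1 = -1.
v=13: a=13^1·(≡10), b=13^-1·(≡2) mod 13; (10|13)=+1, (2|13)=-1; (−1)^{1·-1·6}·(+1)^-1·(-1)^1 = -1.
v=23: a=23^0·(≡20), b=23^2·(≡21) mod 23; (20|23)=-1, (21|23)=-1; (−1)^{0·2·11}·(-1)^2·(-1)^0 = +1.
v=2: v_2(a)=-6, v_2(b)=-8; units ≡ 7, 7 (mod 8); ε·ε+αω+βω = 1·1+-6·0+-8·0 ≡ 1  ⇒  (a,b)_2 = -1.
v=7: a=7^0·(≡3), b=7^-4·(≡4) mod 7; (3|7)=-1, (4|7)=+1; (−1)^{0·-4·3}·(-1)^-4·(+1)^0 = +1.
v=19: a=19^0·(≡1), b=19^2·(≡16) mod 19; (1|19)=+1, (16|19)=+1; (−1)^{0·2·9}·(+1)^2·(+1)^0 = +1.
v=3: a=3^5·(≡1), b=3^8·(≡1) mod 3; (1|3)=+1, (1|3)=+1; (−1)^{5·8·1}·(+1)^8·(+1)^5 = +1.
v=11: a=11^1·(≡3), b=11^3·(≡7) mod 11; (3|11)=+1, (7|11)=-1; (−1)^{1·3·5}·(+1)^3·(-1)^1 = +1.
v=5: a=5^0·(≡4), b=5^5·(≡3) mod 5; (4|5)=+1, (3|5)=-1; (−1)^{0·5·2}·(+1)^5·(-1)^0 = +1.
v=∞: 385671 > 0 and -642785 < 0  ⇒  (a,b)_∞ = +1.
v=29: a=29^1·(≡12), b=29^3·(≡4) mod 29; (12|29)=-1, (4|29)=+1; (−1)^{1·3·14}·(-1)^3·(+1)^1 = -1.
Ram(385671, -642785) = {2, 13, 29, 31}; no ℚ_2-point on the conic.

[2, 13, 29, 31]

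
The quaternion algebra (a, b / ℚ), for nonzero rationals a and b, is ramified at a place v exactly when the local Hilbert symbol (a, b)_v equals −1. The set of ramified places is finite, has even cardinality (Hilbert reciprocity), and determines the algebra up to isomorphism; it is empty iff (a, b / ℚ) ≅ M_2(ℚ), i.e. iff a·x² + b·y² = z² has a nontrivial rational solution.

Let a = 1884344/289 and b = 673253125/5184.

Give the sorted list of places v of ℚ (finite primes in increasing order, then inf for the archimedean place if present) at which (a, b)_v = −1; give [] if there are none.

[2, 11, 19, 29]

Mod squares: a ≡ 9614, b ≡ 1077205. Check v ∈ {∞, 2, 3, 5, 7, 11, 17, 19, 23, 29}.
v=17: a=17^-2·(≡13), b=17^1·(≡7) mod 17; (13|17)=+1, (7|17)=-1; (−1)^{-2·1·8}·(+1)^1·(-1)^-2 = +1.
v=29: a=29^0·(≡18), b=29^1·(≡5) mod 29; (18|29)=-1, (5|29)=+1; (−1)^{0·1·14}·(-1)^1·(+1)^0 = -1.
v=11: a=11^1·(≡4), b=11^0·(≡2) mod 11; (4|11)=+1, (2|11)=-1; (−1)^{1·0·5}·(+1)^0·(-1)^1 = -1.
v=23: a=23^1·(≡9), b=23^1·(≡21) mod 23; (9|23)=+1, (21|23)=-1; (−1)^{1·1·11}·(+1)^1·(-1)^1 = +1.
v=19: a=19^1·(≡18), b=19^1·(≡12) mod 19; (18|19)=-1, (12|19)=-1; (−1)^{1·1·9}·(-1)^1·(-1)^1 = -1.
v=∞: 9614 > 0 and 1077205 > 0  ⇒  (a,b)_∞ = +1.
v=3: a=3^0·(≡2), b=3^-4·(≡1) mod 3; (2|3)=-1, (1|3)=+1; (−1)^{0·-4·1}·(-1)^-4·(+1)^0 = +1.
v=7: a=7^2·(≡6), b=7^0·(≡5) mod 7; (6|7)=-1, (5|7)=-1; (−1)^{2·0·3}·(-1)^0·(-1)^2 = +1.
v=5: a=5^0·(≡1), b=5^5·(≡4) mod 5; (1|5)=+1, (4|5)=+1; (−1)^{0·5·2}·(+1)^5·(+1)^0 = +1.
v=2: v_2(a)=3, v_2(b)=-6; units ≡ 7, 5 (mod 8); ε·ε+αω+βω = 1·0+3·1+-6·0 ≡ 1  ⇒  (a,b)_2 = -1.
(9614, 1077205 / ℚ) ramifies at {2, 11, 19, 29}: a division algebra.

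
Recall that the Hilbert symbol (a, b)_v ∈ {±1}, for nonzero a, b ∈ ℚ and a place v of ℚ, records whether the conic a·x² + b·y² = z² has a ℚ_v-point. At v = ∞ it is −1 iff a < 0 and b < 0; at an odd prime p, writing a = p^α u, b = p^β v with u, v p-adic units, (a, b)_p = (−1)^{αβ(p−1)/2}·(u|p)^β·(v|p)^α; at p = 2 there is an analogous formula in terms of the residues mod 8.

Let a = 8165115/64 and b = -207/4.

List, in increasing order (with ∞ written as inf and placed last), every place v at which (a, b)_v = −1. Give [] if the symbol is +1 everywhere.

Mod squares: a ≡ 35, b ≡ -23. Check v ∈ {∞, 2, 3, 5, 7, 23}.
v=3: a=3^2·(≡2), b=3^2·(≡1) mod 3; (2|3)=-1, (1|3)=+1; (−1)^{2·2·1}·(-1)^2·(+1)^2 = +1.
v=2: v_2(a)=-6, v_2(b)=-2; units ≡ 3, 1 (mod 8); ε·ε+αω+βω = 1·0+-6·0+-2·1 ≡ 0  ⇒  (a,b)_2 = +1.
v=5: a=5^1·(≡2), b=5^0·(≡2) mod 5; (2|5)=-1, (2|5)=-1; (−1)^{1·0·2}·(-1)^0·(-1)^1 = -1.
v=7: a=7^3·(≡5), b=7^0·(≡6) mod 7; (5|7)=-1, (6|7)=-1; (−1)^{3·0·3}·(-1)^0·(-1)^3 = -1.
v=23: a=23^2·(≡18), b=23^1·(≡15) mod 23; (18|23)=+1, (15|23)=-1; (−1)^{2·1·11}·(+1)^1·(-1)^2 = +1.
v=∞: 35 > 0 and -23 < 0  ⇒  (a,b)_∞ = +1.
|Ram(35, -23)| = 2, even; anisotropic at {5, 7}.

[5, 7]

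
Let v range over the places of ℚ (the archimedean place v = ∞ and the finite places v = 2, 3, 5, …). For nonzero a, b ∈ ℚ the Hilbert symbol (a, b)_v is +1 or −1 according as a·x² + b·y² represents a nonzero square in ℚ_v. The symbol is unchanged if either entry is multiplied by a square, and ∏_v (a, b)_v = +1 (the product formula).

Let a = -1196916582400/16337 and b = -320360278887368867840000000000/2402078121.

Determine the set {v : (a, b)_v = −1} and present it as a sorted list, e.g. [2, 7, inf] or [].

[7, 17, 29, inf]

(a, b) ≡ (-2618, -84854) mod (ℚ^×)²; places V = {2, 3, 5, 7, 11, 17, 19, 29, 31, ∞}.
(a,b)_29: α=2, u≡21; β=5, v≡8 (mod 29); (21|29)=-1, (8|29)=-1; sign (−1)^0·-1^5·-1^2 = -1.
(a,b)_11: α=1, u≡1; β=1, v≡7 (mod 11); (1|11)=+1, (7|11)=-1; sign (−1)^1·+1^1·-1^1 = +1.
(a,b)_2: α=11, β=23; u≡3, v≡5 (mod 8); ε(u)ε(v)=1·0, αω(v)=11·1, βω(u)=23·1; sum ≡ 0  ⇒  +1.
(a,b)_17: α=-1, u≡9; β=-2, v≡6 (mod 17); (9|17)=+1, (6|17)=-1; sign (−1)^0·+1^-2·-1^-1 = -1.
(a,b)_7: α=1, u≡4; β=1, v≡1 (mod 7); (4|7)=+1, (1|7)=+1; sign (−1)^1·+1^1·+1^1 = -1.
(a,b)_5: α=2, u≡2; β=10, v≡4 (mod 5); (2|5)=-1, (4|5)=+1; sign (−1)^0·-1^10·+1^2 = +1.
(a,b)_3: α=0, u≡1; β=-2, v≡1 (mod 3); (1|3)=+1, (1|3)=+1; sign (−1)^0·+1^-2·+1^0 = +1.
(a,b)_19: α=2, u≡17; β=5, v≡18 (mod 19); (17|19)=+1, (18|19)=-1; sign (−1)^0·+1^5·-1^2 = +1.
(a,b)_31: α=-2, u≡21; β=-4, v≡23 (mod 31); (21|31)=-1, (23|31)=-1; sign (−1)^0·-1^-4·-1^-2 = +1.
(a,b)_∞: sgn(-2618)=−, sgn(-84854)=−, so -1.
(-2618, -84854 / ℚ) ramifies at {7, 17, 29, ∞}: a division algebra.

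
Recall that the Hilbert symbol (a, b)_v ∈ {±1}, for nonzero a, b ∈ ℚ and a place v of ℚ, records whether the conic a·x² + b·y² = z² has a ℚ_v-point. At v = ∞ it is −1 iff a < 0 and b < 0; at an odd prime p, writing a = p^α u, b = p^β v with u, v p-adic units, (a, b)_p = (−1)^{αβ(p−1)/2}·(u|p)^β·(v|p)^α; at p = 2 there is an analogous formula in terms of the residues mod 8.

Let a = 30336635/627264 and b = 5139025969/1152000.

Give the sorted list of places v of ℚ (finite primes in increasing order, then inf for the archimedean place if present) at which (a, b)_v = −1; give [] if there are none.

[5, 7]

Mod squares: a ≡ 35, b ≡ 5. Check v ∈ {∞, 2, 3, 5, 7, 11, 19}.
v=5: a=5^1·(≡3), b=5^-3·(≡4) mod 5; (3|5)=-1, (4|5)=+1; (−1)^{1·-3·2}·(-1)^-3·(+1)^1 = -1.
v=19: a=19^2·(≡1), b=19^2·(≡11) mod 19; (1|19)=+1, (11|19)=+1; (−1)^{2·2·9}·(+1)^2·(+1)^2 = +1.
v=3: a=3^-4·(≡2), b=3^-2·(≡2) mod 3; (2|3)=-1, (2|3)=-1; (−1)^{-4·-2·1}·(-1)^-2·(-1)^-4 = +1.
v=7: a=7^5·(≡6), b=7^6·(≡5) mod 7; (6|7)=-1, (5|7)=-1; (−1)^{5·6·3}·(-1)^6·(-1)^5 = -1.
v=2: v_2(a)=-6, v_2(b)=-10; units ≡ 3, 5 (mod 8); ε·ε+αω+βω = 1·0+-6·1+-10·1 ≡ 0  ⇒  (a,b)_2 = +1.
v=∞: 35 > 0 and 5 > 0  ⇒  (a,b)_∞ = +1.
v=11: a=11^-2·(≡7), b=11^2·(≡1) mod 11; (7|11)=-1, (1|11)=+1; (−1)^{-2·2·5}·(-1)^2·(+1)^-2 = +1.
Ram(35, 5) = {5, 7}; no ℚ_5-point on the conic.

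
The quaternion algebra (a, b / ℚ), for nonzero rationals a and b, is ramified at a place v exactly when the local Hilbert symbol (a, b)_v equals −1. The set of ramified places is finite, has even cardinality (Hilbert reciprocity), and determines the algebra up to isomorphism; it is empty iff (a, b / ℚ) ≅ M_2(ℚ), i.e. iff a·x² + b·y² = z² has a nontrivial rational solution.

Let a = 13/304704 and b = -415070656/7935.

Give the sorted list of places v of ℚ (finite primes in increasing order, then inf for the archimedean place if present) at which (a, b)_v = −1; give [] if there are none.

(a, b) ≡ (13, -803985) mod (ℚ^×)²; places V = {2, 3, 5, 7, 11, 13, 19, 23, 31, ∞}.
(a,b)_5: α=0, u≡2; β=-1, v≡2 (mod 5); (2|5)=-1, (2|5)=-1; sign (−1)^0·-1^-1·-1^0 = -1.
(a,b)_11: α=0, u≡6; β=2, v≡9 (mod 11); (6|11)=-1, (9|11)=+1; sign (−1)^0·-1^2·+1^0 = +1.
(a,b)_23: α=-2, u≡13; β=-2, v≡18 (mod 23); (13|23)=+1, (18|23)=+1; sign (−1)^0·+1^-2·+1^-2 = +1.
(a,b)_∞: sgn(13)=+, sgn(-803985)=−, so +1.
(a,b)_31: α=0, u≡15; β=1, v≡11 (mod 31); (15|31)=-1, (11|31)=-1; sign (−1)^0·-1^1·-1^0 = -1.
(a,b)_2: α=-6, β=6; u≡5, v≡7 (mod 8); ε(u)ε(v)=0·1, αω(v)=-6·0, βω(u)=6·1; sum ≡ 0  ⇒  +1.
(a,b)_13: α=1, u≡4; β=1, v≡12 (mod 13); (4|13)=+1, (12|13)=+1; sign (−1)^0·+1^1·+1^1 = +1.
(a,b)_19: α=0, u≡13; β=1, v≡6 (mod 19); (13|19)=-1, (6|19)=+1; sign (−1)^0·-1^1·+1^0 = -1.
(a,b)_3: α=-2, u≡1; β=-1, v≡1 (mod 3); (1|3)=+1, (1|3)=+1; sign (−1)^0·+1^-1·+1^-2 = +1.
(a,b)_7: α=0, u≡6; β=1, v≡4 (mod 7); (6|7)=-1, (4|7)=+1; sign (−1)^0·-1^1·+1^0 = -1.
(13, -803985 / ℚ) ramifies at {5, 7, 19, 31}: a division algebra.

[5, 7, 19, 31]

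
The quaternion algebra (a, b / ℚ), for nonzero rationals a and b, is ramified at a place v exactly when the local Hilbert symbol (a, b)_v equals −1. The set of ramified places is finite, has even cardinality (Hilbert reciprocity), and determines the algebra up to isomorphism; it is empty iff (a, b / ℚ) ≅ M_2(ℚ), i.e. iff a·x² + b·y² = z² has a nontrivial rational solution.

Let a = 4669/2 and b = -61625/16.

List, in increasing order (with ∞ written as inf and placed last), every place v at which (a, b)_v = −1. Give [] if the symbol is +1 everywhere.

[5, 7, 17, 23]

(a, b) ≡ (9338, -2465) mod (ℚ^×)²; places V = {2, 5, 7, 17, 23, 29, ∞}.
(a,b)_2: α=-1, β=-4; u≡5, v≡7 (mod 8); ε(u)ε(v)=0·1, αω(v)=-1·0, βω(u)=-4·1; sum ≡ 0  ⇒  +1.
(a,b)_∞: sgn(9338)=+, sgn(-2465)=−, so +1.
(a,b)_23: α=1, u≡21; β=0, v≡11 (mod 23); (21|23)=-1, (11|23)=-1; sign (−1)^0·-1^0·-1^1 = -1.
(a,b)_29: α=1, u≡8; β=1, v≡14 (mod 29); (8|29)=-1, (14|29)=-1; sign (−1)^0·-1^1·-1^1 = +1.
(a,b)_17: α=0, u≡14; β=1, v≡4 (mod 17); (14|17)=-1, (4|17)=+1; sign (−1)^0·-1^1·+1^0 = -1.
(a,b)_7: α=1, u≡1; β=0, v≡5 (mod 7); (1|7)=+1, (5|7)=-1; sign (−1)^0·+1^0·-1^1 = -1.
(a,b)_5: α=0, u≡2; β=3, v≡2 (mod 5); (2|5)=-1, (2|5)=-1; sign (−1)^0·-1^3·-1^0 = -1.
Ram(9338, -2465) = {5, 7, 17, 23}; no ℚ_5-point on the conic.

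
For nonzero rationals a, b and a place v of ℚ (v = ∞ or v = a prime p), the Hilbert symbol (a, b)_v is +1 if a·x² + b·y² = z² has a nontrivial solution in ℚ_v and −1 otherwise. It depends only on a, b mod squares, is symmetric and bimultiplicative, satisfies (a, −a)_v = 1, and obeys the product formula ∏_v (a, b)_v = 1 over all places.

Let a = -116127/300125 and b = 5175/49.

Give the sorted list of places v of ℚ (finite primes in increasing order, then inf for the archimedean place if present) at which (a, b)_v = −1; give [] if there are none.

[3, 5, 17, 23]

Mod squares: a ≡ -64515, b ≡ 23. Check v ∈ {∞, 2, 3, 5, 7, 11, 17, 23}.
v=∞: -64515 < 0 and 23 > 0  ⇒  (a,b)_∞ = +1.
v=23: a=23^1·(≡6), b=23^1·(≡6) mod 23; (6|23)=+1, (6|23)=+1; (−1)^{1·1·11}·(+1)^1·(+1)^1 = -1.
v=11: a=11^1·(≡3), b=11^0·(≡1) mod 11; (3|11)=+1, (1|11)=+1; (−1)^{1·0·5}·(+1)^0·(+1)^1 = +1.
v=7: a=7^-4·(≡4), b=7^-2·(≡2) mod 7; (4|7)=+1, (2|7)=+1; (−1)^{-4·-2·3}·(+1)^-2·(+1)^-4 = +1.
v=5: a=5^-3·(≡3), b=5^2·(≡3) mod 5; (3|5)=-1, (3|5)=-1; (−1)^{-3·2·2}·(-1)^2·(-1)^-3 = -1.
v=3: a=3^3·(≡2), b=3^2·(≡2) mod 3; (2|3)=-1, (2|3)=-1; (−1)^{3·2·1}·(-1)^2·(-1)^3 = -1.
v=2: v_2(a)=0, v_2(b)=0; units ≡ 5, 7 (mod 8); ε·ε+αω+βω = 0·1+0·0+0·1 ≡ 0  ⇒  (a,b)_2 = +1.
v=17: a=17^1·(≡15), b=17^0·(≡5) mod 17; (15|17)=+1, (5|17)=-1; (−1)^{1·0·8}·(+1)^0·(-1)^1 = -1.
(-64515, 23 / ℚ) ramifies at {3, 5, 17, 23}: a division algebra.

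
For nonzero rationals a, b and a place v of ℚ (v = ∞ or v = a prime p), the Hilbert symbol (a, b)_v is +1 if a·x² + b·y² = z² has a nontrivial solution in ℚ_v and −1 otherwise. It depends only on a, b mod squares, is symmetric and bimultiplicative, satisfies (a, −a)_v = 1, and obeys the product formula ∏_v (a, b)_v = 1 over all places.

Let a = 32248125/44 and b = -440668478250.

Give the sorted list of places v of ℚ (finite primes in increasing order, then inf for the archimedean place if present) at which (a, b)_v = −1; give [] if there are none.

[2, 3, 5, 7]

Mod squares: a ≡ 143, b ≡ -2730. Check v ∈ {∞, 2, 3, 5, 7, 11, 13}.
v=∞: 143 > 0 and -2730 < 0  ⇒  (a,b)_∞ = +1.
v=2: v_2(a)=-2, v_2(b)=1; units ≡ 7, 3 (mod 8); ε·ε+αω+βω = 1·1+-2·1+1·0 ≡ 1  ⇒  (a,b)_2 = -1.
v=11: a=11^-1·(≡2), b=11^4·(≡5) mod 11; (2|11)=-1, (5|11)=+1; (−1)^{-1·4·5}·(-1)^4·(+1)^-1 = +1.
v=13: a=13^1·(≡6), b=13^1·(≡7) mod 13; (6|13)=-1, (7|13)=-1; (−1)^{1·1·6}·(-1)^1·(-1)^1 = +1.
v=3: a=3^4·(≡2), b=3^3·(≡2) mod 3; (2|3)=-1, (2|3)=-1; (−1)^{4·3·1}·(-1)^3·(-1)^4 = -1.
v=7: a=7^2·(≡3), b=7^3·(≡1) mod 7; (3|7)=-1, (1|7)=+1; (−1)^{2·3·3}·(-1)^3·(+1)^2 = -1.
v=5: a=5^4·(≡3), b=5^3·(≡4) mod 5; (3|5)=-1, (4|5)=+1; (−1)^{4·3·2}·(-1)^3·(+1)^4 = -1.
|Ram(143, -2730)| = 4, even; anisotropic at {2, 3, 5, 7}.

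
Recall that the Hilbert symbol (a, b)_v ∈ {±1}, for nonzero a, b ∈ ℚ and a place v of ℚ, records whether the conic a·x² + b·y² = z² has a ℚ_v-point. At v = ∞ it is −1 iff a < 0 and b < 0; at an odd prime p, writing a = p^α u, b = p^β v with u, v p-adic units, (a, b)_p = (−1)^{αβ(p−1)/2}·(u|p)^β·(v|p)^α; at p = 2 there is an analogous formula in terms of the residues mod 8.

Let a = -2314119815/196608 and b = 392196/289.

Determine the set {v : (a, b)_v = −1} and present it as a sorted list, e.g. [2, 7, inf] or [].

[3, 23]

Mod squares: a ≡ -10005, b ≡ 2001. Check v ∈ {∞, 2, 3, 5, 7, 17, 23, 29}.
v=23: a=23^1·(≡8), b=23^1·(≡6) mod 23; (8|23)=+1, (6|23)=+1; (−1)^{1·1·11}·(+1)^1·(+1)^1 = -1.
v=2: v_2(a)=-16, v_2(b)=2; units ≡ 3, 1 (mod 8); ε·ε+αω+βω = 1·0+-16·0+2·1 ≡ 0  ⇒  (a,b)_2 = +1.
v=∞: -10005 < 0 and 2001 > 0  ⇒  (a,b)_∞ = +1.
v=5: a=5^1·(≡4), b=5^0·(≡4) mod 5; (4|5)=+1, (4|5)=+1; (−1)^{1·0·2}·(+1)^0·(+1)^1 = +1.
v=7: a=7^4·(≡6), b=7^2·(≡5) mod 7; (6|7)=-1, (5|7)=-1; (−1)^{4·2·3}·(-1)^2·(-1)^4 = +1.
v=3: a=3^-1·(≡1), b=3^1·(≡1) mod 3; (1|3)=+1, (1|3)=+1; (−1)^{-1·1·1}·(+1)^1·(+1)^-1 = -1.
v=29: a=29^1·(≡14), b=29^1·(≡19) mod 29; (14|29)=-1, (19|29)=-1; (−1)^{1·1·14}·(-1)^1·(-1)^1 = +1.
v=17: a=17^2·(≡13), b=17^-2·(≡6) mod 17; (13|17)=+1, (6|17)=-1; (−1)^{2·-2·8}·(+1)^-2·(-1)^2 = +1.
(-10005, 2001 / ℚ) ramifies at {3, 23}: a division algebra.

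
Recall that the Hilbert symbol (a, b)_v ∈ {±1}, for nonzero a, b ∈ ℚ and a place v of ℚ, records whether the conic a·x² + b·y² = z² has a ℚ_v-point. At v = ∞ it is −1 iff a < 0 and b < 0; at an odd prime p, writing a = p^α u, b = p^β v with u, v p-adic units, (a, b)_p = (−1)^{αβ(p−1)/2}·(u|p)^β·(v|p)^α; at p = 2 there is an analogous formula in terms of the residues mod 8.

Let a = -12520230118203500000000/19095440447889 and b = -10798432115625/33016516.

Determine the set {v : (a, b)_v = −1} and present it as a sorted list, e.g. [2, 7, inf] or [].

(a, b) ≡ (-35, -385) mod (ℚ^×)²; places V = {2, 3, 5, 7, 11, 13, 17, 29, ∞}.
(a,b)_17: α=-2, u≡4; β=-2, v≡11 (mod 17); (4|17)=+1, (11|17)=-1; sign (−1)^0·+1^-2·-1^-2 = +1.
(a,b)_2: α=8, β=-2; u≡5, v≡7 (mod 8); ε(u)ε(v)=0·1, αω(v)=8·0, βω(u)=-2·1; sum ≡ 0  ⇒  +1.
(a,b)_∞: sgn(-35)=−, sgn(-385)=−, so -1.
(a,b)_11: α=6, u≡1; β=3, v≡4 (mod 11); (1|11)=+1, (4|11)=+1; sign (−1)^0·+1^3·+1^6 = +1.
(a,b)_7: α=5, u≡4; β=3, v≡1 (mod 7); (4|7)=+1, (1|7)=+1; sign (−1)^1·+1^3·+1^5 = -1.
(a,b)_29: α=2, u≡1; β=2, v≡21 (mod 29); (1|29)=+1, (21|29)=-1; sign (−1)^0·+1^2·-1^2 = +1.
(a,b)_3: α=-4, u≡1; β=2, v≡2 (mod 3); (1|3)=+1, (2|3)=-1; sign (−1)^0·+1^2·-1^-4 = +1.
(a,b)_13: α=-8, u≡1; β=-4, v≡11 (mod 13); (1|13)=+1, (11|13)=-1; sign (−1)^0·+1^-4·-1^-8 = +1.
(a,b)_5: α=9, u≡2; β=5, v≡3 (mod 5); (2|5)=-1, (3|5)=-1; sign (−1)^0·-1^5·-1^9 = +1.
Ram(-35, -385) = {7, ∞}; no ℚ_7-point on the conic.

[7, inf]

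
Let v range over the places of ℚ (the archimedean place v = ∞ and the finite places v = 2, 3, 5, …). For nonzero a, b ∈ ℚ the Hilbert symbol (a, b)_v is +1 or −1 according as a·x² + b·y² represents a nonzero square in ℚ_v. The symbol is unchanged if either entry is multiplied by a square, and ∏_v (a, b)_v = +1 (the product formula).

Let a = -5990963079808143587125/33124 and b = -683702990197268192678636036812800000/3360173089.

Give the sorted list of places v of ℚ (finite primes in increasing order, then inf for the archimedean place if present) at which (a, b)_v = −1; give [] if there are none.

Mod squares: a ≡ -182965, b ≡ -470. Check v ∈ {∞, 2, 3, 5, 7, 13, 23, 37, 43, 47}.
v=43: a=43^5·(≡32), b=43^6·(≡26) mod 43; (32|43)=-1, (26|43)=-1; (−1)^{5·6·21}·(-1)^6·(-1)^5 = -1.
v=47: a=47^0·(≡24), b=47^1·(≡14) mod 47; (24|47)=+1, (14|47)=+1; (−1)^{0·1·23}·(+1)^1·(+1)^0 = +1.
v=7: a=7^-2·(≡1), b=7^-6·(≡6) mod 7; (1|7)=+1, (6|7)=-1; (−1)^{-2·-6·3}·(+1)^-6·(-1)^-2 = +1.
v=37: a=37^3·(≡24), b=37^4·(≡16) mod 37; (24|37)=-1, (16|37)=+1; (−1)^{3·4·18}·(-1)^4·(+1)^3 = +1.
v=23: a=23^5·(≡9), b=23^6·(≡9) mod 23; (9|23)=+1, (9|23)=+1; (−1)^{5·6·11}·(+1)^6·(+1)^5 = +1.
v=13: a=13^-2·(≡12), b=13^-4·(≡7) mod 13; (12|13)=+1, (7|13)=-1; (−1)^{-2·-4·6}·(+1)^-4·(-1)^-2 = +1.
v=5: a=5^3·(≡2), b=5^5·(≡1) mod 5; (2|5)=-1, (1|5)=+1; (−1)^{3·5·2}·(-1)^5·(+1)^3 = -1.
v=∞: -182965 < 0 and -470 < 0  ⇒  (a,b)_∞ = -1.
v=2: v_2(a)=-2, v_2(b)=15; units ≡ 3, 5 (mod 8); ε·ε+αω+βω = 1·0+-2·1+15·1 ≡ 1  ⇒  (a,b)_2 = -1.
v=3: a=3^0·(≡2), b=3^4·(≡1) mod 3; (2|3)=-1, (1|3)=+1; (−1)^{0·4·1}·(-1)^4·(+1)^0 = +1.
(-182965, -470 / ℚ) ramifies at {2, 5, 43, ∞}: a division algebra.

[2, 5, 43, inf]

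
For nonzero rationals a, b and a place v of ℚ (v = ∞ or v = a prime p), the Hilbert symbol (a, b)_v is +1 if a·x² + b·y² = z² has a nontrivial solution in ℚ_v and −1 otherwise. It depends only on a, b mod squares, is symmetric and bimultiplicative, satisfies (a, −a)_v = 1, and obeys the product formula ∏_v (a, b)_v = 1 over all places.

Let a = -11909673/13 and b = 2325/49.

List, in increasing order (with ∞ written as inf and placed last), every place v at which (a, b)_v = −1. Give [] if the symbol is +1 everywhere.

(a, b) ≡ (-221, 93) mod (ℚ^×)²; places V = {2, 3, 5, 7, 13, 17, 31, ∞}.
(a,b)_7: α=0, u≡6; β=-2, v≡1 (mod 7); (6|7)=-1, (1|7)=+1; sign (−1)^0·-1^-2·+1^0 = +1.
(a,b)_17: α=1, u≡4; β=0, v≡2 (mod 17); (4|17)=+1, (2|17)=+1; sign (−1)^0·+1^0·+1^1 = +1.
(a,b)_31: α=2, u≡22; β=1, v≡30 (mod 31); (22|31)=-1, (30|31)=-1; sign (−1)^0·-1^1·-1^2 = -1.
(a,b)_3: α=6, u≡1; β=1, v≡1 (mod 3); (1|3)=+1, (1|3)=+1; sign (−1)^0·+1^1·+1^6 = +1.
(a,b)_2: α=0, β=0; u≡3, v≡5 (mod 8); ε(u)ε(v)=1·0, αω(v)=0·1, βω(u)=0·1; sum ≡ 0  ⇒  +1.
(a,b)_5: α=0, u≡4; β=2, v≡2 (mod 5); (4|5)=+1, (2|5)=-1; sign (−1)^0·+1^2·-1^0 = +1.
(a,b)_13: α=-1, u≡4; β=0, v≡5 (mod 13); (4|13)=+1, (5|13)=-1; sign (−1)^0·+1^0·-1^-1 = -1.
(a,b)_∞: sgn(-221)=−, sgn(93)=+, so +1.
|Ram(-221, 93)| = 2, even; anisotropic at {13, 31}.

[13, 31]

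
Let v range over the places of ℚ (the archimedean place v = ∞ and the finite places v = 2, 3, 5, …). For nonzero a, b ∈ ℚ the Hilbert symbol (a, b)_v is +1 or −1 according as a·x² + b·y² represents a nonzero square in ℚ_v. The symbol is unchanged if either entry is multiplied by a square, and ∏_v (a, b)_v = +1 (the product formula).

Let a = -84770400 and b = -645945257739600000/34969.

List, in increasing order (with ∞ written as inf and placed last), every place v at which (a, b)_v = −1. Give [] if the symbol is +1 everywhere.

Mod squares: a ≡ -1254, b ≡ -7410. Check v ∈ {∞, 2, 3, 5, 7, 11, 13, 17, 19}.
v=5: a=5^2·(≡4), b=5^5·(≡2) mod 5; (4|5)=+1, (2|5)=-1; (−1)^{2·5·2}·(+1)^5·(-1)^2 = +1.
v=13: a=13^2·(≡5), b=13^3·(≡5) mod 13; (5|13)=-1, (5|13)=-1; (−1)^{2·3·6}·(-1)^3·(-1)^2 = -1.
v=2: v_2(a)=5, v_2(b)=7; units ≡ 5, 7 (mod 8); ε·ε+αω+βω = 0·1+5·0+7·1 ≡ 1  ⇒  (a,b)_2 = -1.
v=19: a=19^1·(≡18), b=19^3·(≡9) mod 19; (18|19)=-1, (9|19)=+1; (−1)^{1·3·9}·(-1)^3·(+1)^1 = +1.
v=7: a=7^0·(≡6), b=7^2·(≡6) mod 7; (6|7)=-1, (6|7)=-1; (−1)^{0·2·3}·(-1)^2·(-1)^0 = +1.
v=11: a=11^1·(≡2), b=11^-2·(≡9) mod 11; (2|11)=-1, (9|11)=+1; (−1)^{1·-2·5}·(-1)^-2·(+1)^1 = +1.
v=∞: -1254 < 0 and -7410 < 0  ⇒  (a,b)_∞ = -1.
v=3: a=3^1·(≡2), b=3^7·(≡2) mod 3; (2|3)=-1, (2|3)=-1; (−1)^{1·7·1}·(-1)^7·(-1)^1 = -1.
v=17: a=17^0·(≡15), b=17^-2·(≡16) mod 17; (15|17)=+1, (16|17)=+1; (−1)^{0·-2·8}·(+1)^-2·(+1)^0 = +1.
Ram(-1254, -7410) = {2, 3, 13, ∞}; no ℚ_2-point on the conic.

[2, 3, 13, inf]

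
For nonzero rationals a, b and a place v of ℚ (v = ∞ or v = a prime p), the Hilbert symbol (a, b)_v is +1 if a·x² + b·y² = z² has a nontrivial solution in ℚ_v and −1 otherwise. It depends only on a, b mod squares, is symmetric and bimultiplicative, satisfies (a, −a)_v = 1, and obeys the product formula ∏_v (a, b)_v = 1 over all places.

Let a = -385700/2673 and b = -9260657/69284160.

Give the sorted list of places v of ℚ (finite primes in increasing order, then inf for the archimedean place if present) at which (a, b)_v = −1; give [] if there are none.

(a, b) ≡ (-127281, -636405) mod (ℚ^×)²; places V = {2, 3, 5, 7, 11, 19, 29, ∞}.
(a,b)_5: α=2, u≡4; β=-1, v≡4 (mod 5); (4|5)=+1, (4|5)=+1; sign (−1)^0·+1^-1·+1^2 = +1.
(a,b)_29: α=1, u≡8; β=1, v≡14 (mod 29); (8|29)=-1, (14|29)=-1; sign (−1)^0·-1^1·-1^1 = +1.
(a,b)_3: α=-5, u≡2; β=-9, v≡1 (mod 3); (2|3)=-1, (1|3)=+1; sign (−1)^1·-1^-9·+1^-5 = +1.
(a,b)_∞: sgn(-127281)=−, sgn(-636405)=−, so -1.
(a,b)_11: α=-1, u≡4; β=-1, v≡3 (mod 11); (4|11)=+1, (3|11)=+1; sign (−1)^1·+1^-1·+1^-1 = -1.
(a,b)_19: α=1, u≡14; β=1, v≡3 (mod 19); (14|19)=-1, (3|19)=-1; sign (−1)^1·-1^1·-1^1 = -1.
(a,b)_2: α=2, β=-6; u≡7, v≡3 (mod 8); ε(u)ε(v)=1·1, αω(v)=2·1, βω(u)=-6·0; sum ≡ 1  ⇒  -1.
(a,b)_7: α=1, u≡3; β=5, v≡2 (mod 7); (3|7)=-1, (2|7)=+1; sign (−1)^1·-1^5·+1^1 = +1.
(-127281, -636405 / ℚ) ramifies at {2, 11, 19, ∞}: a division algebra.

[2, 11, 19, inf]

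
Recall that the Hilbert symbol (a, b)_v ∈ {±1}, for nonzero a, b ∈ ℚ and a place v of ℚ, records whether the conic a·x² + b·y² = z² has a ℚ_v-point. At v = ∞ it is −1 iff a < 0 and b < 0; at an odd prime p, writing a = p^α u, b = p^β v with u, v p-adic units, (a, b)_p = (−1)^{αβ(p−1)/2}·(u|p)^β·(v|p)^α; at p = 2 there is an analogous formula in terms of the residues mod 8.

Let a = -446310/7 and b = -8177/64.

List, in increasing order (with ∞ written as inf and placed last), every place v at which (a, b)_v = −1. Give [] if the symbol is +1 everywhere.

Mod squares: a ≡ -38570, b ≡ -8177. Check v ∈ {∞, 2, 3, 5, 7, 13, 17, 19, 29, 37}.
v=19: a=19^1·(≡10), b=19^0·(≡18) mod 19; (10|19)=-1, (18|19)=-1; (−1)^{1·0·9}·(-1)^0·(-1)^1 = -1.
v=∞: -38570 < 0 and -8177 < 0  ⇒  (a,b)_∞ = -1.
v=13: a=13^0·(≡12), b=13^1·(≡5) mod 13; (12|13)=+1, (5|13)=-1; (−1)^{0·1·6}·(+1)^1·(-1)^0 = +1.
v=17: a=17^0·(≡6), b=17^1·(≡14) mod 17; (6|17)=-1, (14|17)=-1; (−1)^{0·1·8}·(-1)^1·(-1)^0 = -1.
v=5: a=5^1·(≡4), b=5^0·(≡2) mod 5; (4|5)=+1, (2|5)=-1; (−1)^{1·0·2}·(+1)^0·(-1)^1 = -1.
v=7: a=7^-1·(≡3), b=7^0·(≡6) mod 7; (3|7)=-1, (6|7)=-1; (−1)^{-1·0·3}·(-1)^0·(-1)^-1 = -1.
v=29: a=29^1·(≡22), b=29^0·(≡5) mod 29; (22|29)=+1, (5|29)=+1; (−1)^{1·0·14}·(+1)^0·(+1)^1 = +1.
v=3: a=3^4·(≡1), b=3^0·(≡1) mod 3; (1|3)=+1, (1|3)=+1; (−1)^{4·0·1}·(+1)^0·(+1)^4 = +1.
v=37: a=37^0·(≡3), b=37^1·(≡11) mod 37; (3|37)=+1, (11|37)=+1; (−1)^{0·1·18}·(+1)^1·(+1)^0 = +1.
v=2: v_2(a)=1, v_2(b)=-6; units ≡ 3, 7 (mod 8); ε·ε+αω+βω = 1·1+1·0+-6·1 ≡ 1  ⇒  (a,b)_2 = -1.
|Ram(-38570, -8177)| = 6, even; anisotropic at {2, 5, 7, 17, 19, ∞}.

[2, 5, 7, 17, 19, inf]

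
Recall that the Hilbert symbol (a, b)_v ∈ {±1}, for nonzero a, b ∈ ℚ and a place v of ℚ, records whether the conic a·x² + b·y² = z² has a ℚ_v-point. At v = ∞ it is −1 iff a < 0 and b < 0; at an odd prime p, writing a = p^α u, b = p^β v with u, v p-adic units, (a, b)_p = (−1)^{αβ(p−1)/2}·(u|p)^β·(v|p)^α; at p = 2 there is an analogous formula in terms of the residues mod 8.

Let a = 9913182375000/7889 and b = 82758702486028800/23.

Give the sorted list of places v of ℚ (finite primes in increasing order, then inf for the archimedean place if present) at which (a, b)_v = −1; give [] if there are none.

[3, 29]

(a, b) ≡ (16422, 28014) mod (ℚ^×)²; places V = {2, 3, 5, 7, 11, 17, 19, 23, 29, 43, ∞}.
(a,b)_∞: sgn(16422)=+, sgn(28014)=+, so +1.
(a,b)_7: α=-3, u≡1; β=1, v≡5 (mod 7); (1|7)=+1, (5|7)=-1; sign (−1)^1·+1^1·-1^-3 = +1.
(a,b)_19: α=0, u≡7; β=2, v≡18 (mod 19); (7|19)=+1, (18|19)=-1; sign (−1)^0·+1^2·-1^0 = +1.
(a,b)_2: α=3, β=9; u≡3, v≡7 (mod 8); ε(u)ε(v)=1·1, αω(v)=3·0, βω(u)=9·1; sum ≡ 0  ⇒  +1.
(a,b)_17: α=1, u≡11; β=2, v≡15 (mod 17); (11|17)=-1, (15|17)=+1; sign (−1)^0·-1^2·+1^1 = +1.
(a,b)_29: α=2, u≡26; β=3, v≡23 (mod 29); (26|29)=-1, (23|29)=+1; sign (−1)^0·-1^3·+1^2 = -1.
(a,b)_23: α=-1, u≡2; β=-1, v≡15 (mod 23); (2|23)=+1, (15|23)=-1; sign (−1)^1·+1^-1·-1^-1 = +1.
(a,b)_5: α=6, u≡3; β=2, v≡4 (mod 5); (3|5)=-1, (4|5)=+1; sign (−1)^0·-1^2·+1^6 = +1.
(a,b)_11: α=0, u≡7; β=2, v≡7 (mod 11); (7|11)=-1, (7|11)=-1; sign (−1)^0·-1^2·-1^0 = +1.
(a,b)_3: α=1, u≡2; β=1, v≡2 (mod 3); (2|3)=-1, (2|3)=-1; sign (−1)^1·-1^1·-1^1 = -1.
(a,b)_43: α=2, u≡42; β=0, v≡40 (mod 43); (42|43)=-1, (40|43)=+1; sign (−1)^0·-1^0·+1^2 = +1.
(16422, 28014 / ℚ) ramifies at {3, 29}: a division algebra.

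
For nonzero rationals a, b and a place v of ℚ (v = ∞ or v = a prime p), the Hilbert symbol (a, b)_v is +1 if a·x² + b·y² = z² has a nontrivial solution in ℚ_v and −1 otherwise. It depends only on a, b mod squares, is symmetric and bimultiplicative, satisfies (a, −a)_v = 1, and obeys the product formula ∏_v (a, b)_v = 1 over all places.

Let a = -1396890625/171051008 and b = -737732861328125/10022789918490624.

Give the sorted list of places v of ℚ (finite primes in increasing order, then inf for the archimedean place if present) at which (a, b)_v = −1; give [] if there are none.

Mod squares: a ≡ -2, b ≡ -55. Check v ∈ {∞, 2, 3, 5, 11, 13, 17, 23}.
v=23: a=23^2·(≡15), b=23^2·(≡15) mod 23; (15|23)=-1, (15|23)=-1; (−1)^{2·2·11}·(-1)^2·(-1)^2 = +1.
v=11: a=11^0·(≡5), b=11^-1·(≡2) mod 11; (5|11)=+1, (2|11)=-1; (−1)^{0·-1·5}·(+1)^-1·(-1)^0 = +1.
v=2: v_2(a)=-11, v_2(b)=-22; units ≡ 7, 1 (mod 8); ε·ε+αω+βω = 1·0+-11·0+-22·0 ≡ 0  ⇒  (a,b)_2 = +1.
v=∞: -2 < 0 and -55 < 0  ⇒  (a,b)_∞ = -1.
v=5: a=5^6·(≡3), b=5^11·(≡4) mod 5; (3|5)=-1, (4|5)=+1; (−1)^{6·11·2}·(-1)^11·(+1)^6 = -1.
v=17: a=17^-4·(≡9), b=17^-6·(≡1) mod 17; (9|17)=+1, (1|17)=+1; (−1)^{-4·-6·8}·(+1)^-6·(+1)^-4 = +1.
v=13: a=13^2·(≡2), b=13^4·(≡3) mod 13; (2|13)=-1, (3|13)=+1; (−1)^{2·4·6}·(-1)^4·(+1)^2 = +1.
v=3: a=3^0·(≡1), b=3^-2·(≡2) mod 3; (1|3)=+1, (2|3)=-1; (−1)^{0·-2·1}·(+1)^-2·(-1)^0 = +1.
(-2, -55 / ℚ) ramifies at {5, ∞}: a division algebra.

[5, inf]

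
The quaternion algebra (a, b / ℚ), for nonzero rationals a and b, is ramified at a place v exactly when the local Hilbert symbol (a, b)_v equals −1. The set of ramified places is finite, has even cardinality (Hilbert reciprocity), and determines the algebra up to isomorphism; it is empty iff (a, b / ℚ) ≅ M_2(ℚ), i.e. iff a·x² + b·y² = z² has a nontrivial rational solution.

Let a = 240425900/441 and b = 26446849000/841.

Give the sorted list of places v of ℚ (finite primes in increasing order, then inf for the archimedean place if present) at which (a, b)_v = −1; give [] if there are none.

(a, b) ≡ (2404259, 2185690) mod (ℚ^×)²; places V = {2, 3, 5, 7, 11, 13, 17, 23, 29, 43, ∞}.
(a,b)_29: α=0, u≡11; β=-2, v≡10 (mod 29); (11|29)=-1, (10|29)=-1; sign (−1)^0·-1^-2·-1^0 = +1.
(a,b)_3: α=-2, u≡2; β=0, v≡1 (mod 3); (2|3)=-1, (1|3)=+1; sign (−1)^0·-1^0·+1^-2 = +1.
(a,b)_2: α=2, β=3; u≡3, v≡5 (mod 8); ε(u)ε(v)=1·0, αω(v)=2·1, βω(u)=3·1; sum ≡ 1  ⇒  -1.
(a,b)_5: α=2, u≡1; β=3, v≡2 (mod 5); (1|5)=+1, (2|5)=-1; sign (−1)^0·+1^3·-1^2 = +1.
(a,b)_23: α=1, u≡19; β=1, v≡15 (mod 23); (19|23)=-1, (15|23)=-1; sign (−1)^1·-1^1·-1^1 = -1.
(a,b)_13: α=1, u≡7; β=1, v≡4 (mod 13); (7|13)=-1, (4|13)=+1; sign (−1)^0·-1^1·+1^1 = -1.
(a,b)_∞: sgn(2404259)=+, sgn(2185690)=+, so +1.
(a,b)_43: α=1, u≡40; β=1, v≡10 (mod 43); (40|43)=+1, (10|43)=+1; sign (−1)^1·+1^1·+1^1 = -1.
(a,b)_17: α=1, u≡8; β=1, v≡9 (mod 17); (8|17)=+1, (9|17)=+1; sign (−1)^0·+1^1·+1^1 = +1.
(a,b)_11: α=1, u≡10; β=2, v≡9 (mod 11); (10|11)=-1, (9|11)=+1; sign (−1)^0·-1^2·+1^1 = +1.
(a,b)_7: α=-2, u≡4; β=0, v≡5 (mod 7); (4|7)=+1, (5|7)=-1; sign (−1)^0·+1^0·-1^-2 = +1.
Ram(2404259, 2185690) = {2, 13, 23, 43}; no ℚ_2-point on the conic.

[2, 13, 23, 43]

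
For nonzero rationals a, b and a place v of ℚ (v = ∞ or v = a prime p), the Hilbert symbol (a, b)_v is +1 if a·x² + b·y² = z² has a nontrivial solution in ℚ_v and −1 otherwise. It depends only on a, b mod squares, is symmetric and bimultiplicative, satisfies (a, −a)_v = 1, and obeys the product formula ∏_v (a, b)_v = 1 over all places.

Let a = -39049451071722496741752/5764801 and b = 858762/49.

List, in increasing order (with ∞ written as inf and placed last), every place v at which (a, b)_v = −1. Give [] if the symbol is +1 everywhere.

[2, 13, 17, 31]

Mod squares: a ≡ -8398, b ≡ 1178. Check v ∈ {∞, 2, 3, 7, 13, 17, 19, 31}.
v=13: a=13^1·(≡12), b=13^0·(≡6) mod 13; (12|13)=+1, (6|13)=-1; (−1)^{1·0·6}·(+1)^0·(-1)^1 = -1.
v=∞: -8398 < 0 and 1178 > 0  ⇒  (a,b)_∞ = +1.
v=3: a=3^20·(≡2), b=3^6·(≡2) mod 3; (2|3)=-1, (2|3)=-1; (−1)^{20·6·1}·(-1)^6·(-1)^20 = +1.
v=7: a=7^-8·(≡4), b=7^-2·(≡2) mod 7; (4|7)=+1, (2|7)=+1; (−1)^{-8·-2·3}·(+1)^-2·(+1)^-8 = +1.
v=17: a=17^1·(≡1), b=17^0·(≡5) mod 17; (1|17)=+1, (5|17)=-1; (−1)^{1·0·8}·(+1)^0·(-1)^1 = -1.
v=2: v_2(a)=3, v_2(b)=1; units ≡ 1, 5 (mod 8); ε·ε+αω+βω = 0·0+3·1+1·0 ≡ 1  ⇒  (a,b)_2 = -1.
v=19: a=19^3·(≡15), b=19^1·(≡17) mod 19; (15|19)=-1, (17|19)=+1; (−1)^{3·1·9}·(-1)^1·(+1)^3 = +1.
v=31: a=31^4·(≡27), b=31^1·(≡20) mod 31; (27|31)=-1, (20|31)=+1; (−1)^{4·1·15}·(-1)^1·(+1)^4 = -1.
(-8398, 1178 / ℚ) ramifies at {2, 13, 17, 31}: a division algebra.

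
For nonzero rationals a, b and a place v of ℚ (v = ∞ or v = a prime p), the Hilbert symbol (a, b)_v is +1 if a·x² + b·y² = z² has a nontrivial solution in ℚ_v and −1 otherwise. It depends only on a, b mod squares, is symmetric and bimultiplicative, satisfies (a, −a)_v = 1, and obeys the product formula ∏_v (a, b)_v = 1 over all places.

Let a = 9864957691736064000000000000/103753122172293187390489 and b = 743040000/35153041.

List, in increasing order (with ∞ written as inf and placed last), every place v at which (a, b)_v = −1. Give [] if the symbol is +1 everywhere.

(a, b) ≡ (2451, 129) mod (ℚ^×)²; places V = {2, 3, 5, 7, 11, 17, 19, 43, ∞}.
(a,b)_7: α=-12, u≡1; β=-4, v≡6 (mod 7); (1|7)=+1, (6|7)=-1; sign (−1)^0·+1^-4·-1^-12 = +1.
(a,b)_2: α=24, β=10; u≡3, v≡1 (mod 8); ε(u)ε(v)=1·0, αω(v)=24·0, βω(u)=10·1; sum ≡ 0  ⇒  +1.
(a,b)_5: α=12, u≡1; β=4, v≡4 (mod 5); (1|5)=+1, (4|5)=+1; sign (−1)^0·+1^4·+1^12 = +1.
(a,b)_3: α=13, u≡1; β=3, v≡1 (mod 3); (1|3)=+1, (1|3)=+1; sign (−1)^1·+1^3·+1^13 = -1.
(a,b)_19: α=1, u≡13; β=0, v≡8 (mod 19); (13|19)=-1, (8|19)=-1; sign (−1)^0·-1^0·-1^1 = -1.
(a,b)_43: α=3, u≡23; β=1, v≡18 (mod 43); (23|43)=+1, (18|43)=-1; sign (−1)^1·+1^1·-1^3 = +1.
(a,b)_11: α=-10, u≡4; β=-4, v≡7 (mod 11); (4|11)=+1, (7|11)=-1; sign (−1)^0·+1^-4·-1^-10 = +1.
(a,b)_17: α=-2, u≡10; β=0, v≡12 (mod 17); (10|17)=-1, (12|17)=-1; sign (−1)^0·-1^0·-1^-2 = +1.
(a,b)_∞: sgn(2451)=+, sgn(129)=+, so +1.
(2451, 129 / ℚ) ramifies at {3, 19}: a division algebra.

[3, 19]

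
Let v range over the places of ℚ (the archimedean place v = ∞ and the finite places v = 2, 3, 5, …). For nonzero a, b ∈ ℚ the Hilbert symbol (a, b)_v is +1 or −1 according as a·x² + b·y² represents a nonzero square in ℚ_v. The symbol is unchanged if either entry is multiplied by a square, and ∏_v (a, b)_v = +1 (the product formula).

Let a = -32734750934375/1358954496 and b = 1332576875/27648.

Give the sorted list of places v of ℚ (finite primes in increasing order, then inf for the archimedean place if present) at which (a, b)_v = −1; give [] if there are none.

Mod squares: a ≡ -627095, b ≡ 6396369. Check v ∈ {∞, 2, 3, 5, 7, 17, 19, 23, 41}.
v=5: a=5^5·(≡1), b=5^4·(≡1) mod 5; (1|5)=+1, (1|5)=+1; (−1)^{5·4·2}·(+1)^4·(+1)^5 = +1.
v=23: a=23^1·(≡1), b=23^1·(≡22) mod 23; (1|23)=+1, (22|23)=-1; (−1)^{1·1·11}·(+1)^1·(-1)^1 = +1.
v=2: v_2(a)=-24, v_2(b)=-10; units ≡ 1, 1 (mod 8); ε·ε+αω+βω = 0·0+-24·0+-10·0 ≡ 0  ⇒  (a,b)_2 = +1.
v=∞: -627095 < 0 and 6396369 > 0  ⇒  (a,b)_∞ = +1.
v=3: a=3^-4·(≡1), b=3^-3·(≡2) mod 3; (1|3)=+1, (2|3)=-1; (−1)^{-4·-3·1}·(+1)^-3·(-1)^-4 = +1.
v=41: a=41^1·(≡5), b=41^1·(≡40) mod 41; (5|41)=+1, (40|41)=+1; (−1)^{1·1·20}·(+1)^1·(+1)^1 = +1.
v=17: a=17^4·(≡1), b=17^1·(≡16) mod 17; (1|17)=+1, (16|17)=+1; (−1)^{4·1·8}·(+1)^1·(+1)^4 = +1.
v=7: a=7^1·(≡2), b=7^1·(≡2) mod 7; (2|7)=+1, (2|7)=+1; (−1)^{1·1·3}·(+1)^1·(+1)^1 = -1.
v=19: a=19^1·(≡4), b=19^1·(≡17) mod 19; (4|19)=+1, (17|19)=+1; (−1)^{1·1·9}·(+1)^1·(+1)^1 = -1.
Ram(-627095, 6396369) = {7, 19}; no ℚ_7-point on the conic.

[7, 19]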